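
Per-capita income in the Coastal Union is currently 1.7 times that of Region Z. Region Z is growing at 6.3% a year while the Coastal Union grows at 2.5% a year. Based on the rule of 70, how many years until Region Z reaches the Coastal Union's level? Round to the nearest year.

around 14 years

Region Z gains on the Coastal Union at 6.3% − 2.5% = 3.8 points a year.
At that relative rate the gap halves every 70/3.8 ≈ 18.42 years.
A 1.7 times gap takes log₂(1.7) ≈ 0.77 halvings to close: 0.77 × 18.42 ≈ 14 years.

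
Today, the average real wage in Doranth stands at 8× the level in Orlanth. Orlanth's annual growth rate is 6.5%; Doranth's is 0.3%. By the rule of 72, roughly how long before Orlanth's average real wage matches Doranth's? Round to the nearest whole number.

roughly 35 years

Orlanth gains on Doranth at 6.5% − 0.3% = 6.2 points a year.
At that relative rate the gap halves every 72/6.2 ≈ 11.61 years.
An 8× gap closes after 3 halvings: 3 × 11.61 ≈ 35 years.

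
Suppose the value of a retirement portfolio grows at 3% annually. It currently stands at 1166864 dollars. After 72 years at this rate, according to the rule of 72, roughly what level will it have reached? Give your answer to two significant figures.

9300000 dollars

It doubles every 72/3 ≈ 24.00 years, so 72 years is 3.00 doublings.
2^3.00 ≈ 8.00; 1166864 × 8.00 ≈ 9300000 dollars.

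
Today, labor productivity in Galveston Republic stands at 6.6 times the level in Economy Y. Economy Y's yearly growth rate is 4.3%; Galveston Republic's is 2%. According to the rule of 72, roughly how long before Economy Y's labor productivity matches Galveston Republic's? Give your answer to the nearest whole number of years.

The growth-rate gap is 4.3% − 2% = 2.3 percentage points.
So the ratio between them halves every 72/2.3 ≈ 31.30 years.
A 6.6 times gap takes log₂(6.6) ≈ 2.72 halvings to close: 2.72 × 31.30 ≈ 85 years.

approximately 85 years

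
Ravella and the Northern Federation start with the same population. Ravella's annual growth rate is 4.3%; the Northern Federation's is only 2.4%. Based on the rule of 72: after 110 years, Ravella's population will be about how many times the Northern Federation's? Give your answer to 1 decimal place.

roughly 7.5 times

Rate gap = 4.3% − 2.4% = 1.9 points.
The ratio doubles every 72/1.9 ≈ 37.89 years.
110/37.89 ≈ 2.90 doublings → ratio ≈ 2^2.90 ≈ 7.5.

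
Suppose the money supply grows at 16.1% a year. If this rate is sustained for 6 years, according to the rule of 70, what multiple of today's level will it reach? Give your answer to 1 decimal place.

approximately 2.6 times

Doubles every ≈ 4.35 years (70/16.1).
6 years is 1.38 doublings; 2^1.38 ≈ 2.6×.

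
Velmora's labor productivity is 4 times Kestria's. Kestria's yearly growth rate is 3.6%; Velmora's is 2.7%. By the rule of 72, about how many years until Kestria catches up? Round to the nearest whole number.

The growth-rate gap is 3.6% − 2.7% = 0.9 percentage points.
So the ratio between them halves every 72/0.9 ≈ 80.00 years.
A 4 times gap closes after 2 halvings: 2 × 80.00 ≈ 160 years.

around 160 years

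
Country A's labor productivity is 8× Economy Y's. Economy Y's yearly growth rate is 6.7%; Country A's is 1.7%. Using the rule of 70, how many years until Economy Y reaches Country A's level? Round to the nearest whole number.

Economy Y gains on Country A at 6.7% − 1.7% = 5 points a year.
At that relative rate the gap halves every 70/5 ≈ 14.00 years.
An 8× gap closes after 3 halvings: 3 × 14.00 ≈ 42 years.

approximately 42 years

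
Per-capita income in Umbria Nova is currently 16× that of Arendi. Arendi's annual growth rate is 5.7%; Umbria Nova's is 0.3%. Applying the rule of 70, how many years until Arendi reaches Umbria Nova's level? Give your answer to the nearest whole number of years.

Arendi gains on Umbria Nova at 5.7% − 0.3% = 5.4 points a year.
At that relative rate the gap halves every 70/5.4 ≈ 12.96 years.
A 16× gap closes after 4 halvings: 4 × 12.96 ≈ 52 years.

approximately 52 years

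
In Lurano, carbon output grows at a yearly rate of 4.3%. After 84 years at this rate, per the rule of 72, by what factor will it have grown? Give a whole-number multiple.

Doubling time ≈ 72/4.3 = 16.74 years.
84/16.74 ≈ 5 doublings, so about 2^5 = 32×.

≈ 32 times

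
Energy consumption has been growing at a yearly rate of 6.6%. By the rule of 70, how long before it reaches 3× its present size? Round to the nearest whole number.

approximately 17 years

Doubling time ≈ 70/6.6 = 10.61 years.
Reaching 3× takes log₂(3) ≈ 1.58 doublings.
1.58 × 10.61 ≈ 17 years.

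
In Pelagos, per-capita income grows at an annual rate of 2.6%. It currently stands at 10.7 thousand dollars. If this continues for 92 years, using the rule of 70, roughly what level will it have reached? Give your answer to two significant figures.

≈ 110 thousand dollars

It doubles every 70/2.6 ≈ 26.92 years, so 92 years is 3.42 doublings.
2^3.42 ≈ 10.70; 10.7 × 10.70 ≈ 110 thousand dollars.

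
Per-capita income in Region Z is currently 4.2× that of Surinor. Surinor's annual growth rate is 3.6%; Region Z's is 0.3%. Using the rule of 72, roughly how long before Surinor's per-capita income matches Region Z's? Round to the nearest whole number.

approximately 45 years

What matters is the difference: 3.3 pp.
Rule of 72 on the gap: the ratio halves every 72/3.3 ≈ 21.82 years.
A 4.2× gap takes log₂(4.2) ≈ 2.07 halvings to close: 2.07 × 21.82 ≈ 45 years.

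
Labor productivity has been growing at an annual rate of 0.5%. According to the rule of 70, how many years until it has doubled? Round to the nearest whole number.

At 0.5%, doubling takes about 70/0.5 = 140.00 years.

about 140 years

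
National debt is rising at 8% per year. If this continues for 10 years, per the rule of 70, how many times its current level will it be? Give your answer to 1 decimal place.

Doubles every ≈ 8.75 years (70/8).
10 years is 1.14 doublings; 2^1.14 ≈ 2.2×.

2.2 times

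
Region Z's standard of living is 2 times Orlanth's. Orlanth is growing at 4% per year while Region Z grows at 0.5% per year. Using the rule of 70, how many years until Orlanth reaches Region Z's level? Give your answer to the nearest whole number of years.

Orlanth gains on Region Z at 4% − 0.5% = 3.5 points a year.
At that relative rate the gap halves every 70/3.5 ≈ 20.00 years.
A 2 times gap closes after 1 halving: 1 × 20.00 ≈ 20 years.

20 years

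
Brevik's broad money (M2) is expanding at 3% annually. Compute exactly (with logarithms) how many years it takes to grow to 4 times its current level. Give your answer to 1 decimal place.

t = ln(4) / ln(1 + 0.03) = 1.3863 / 0.029559 ≈ 46.90.

46.9 years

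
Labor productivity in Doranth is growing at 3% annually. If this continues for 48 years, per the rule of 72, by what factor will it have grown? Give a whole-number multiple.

At 3% one doubling takes ≈ 24.00 years; 48 years is 2 of them, so ×4.

4 times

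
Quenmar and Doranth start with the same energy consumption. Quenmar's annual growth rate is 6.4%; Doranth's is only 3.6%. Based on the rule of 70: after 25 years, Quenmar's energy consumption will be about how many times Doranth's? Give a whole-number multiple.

about 2 times

Quenmar pulls ahead at 2.8 pp per year, so the ratio doubles every 70/2.8 ≈ 25.00 years.
In 25 years that's 1.00 doublings: 2^1.00 ≈ 2.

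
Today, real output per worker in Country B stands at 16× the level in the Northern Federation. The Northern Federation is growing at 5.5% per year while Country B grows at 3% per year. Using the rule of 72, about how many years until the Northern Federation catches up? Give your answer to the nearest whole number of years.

115 years

the Northern Federation gains on Country B at 5.5% − 3% = 2.5 points a year.
At that relative rate the gap halves every 72/2.5 ≈ 28.80 years.
A 16× gap closes after 4 halvings: 4 × 28.80 ≈ 115 years.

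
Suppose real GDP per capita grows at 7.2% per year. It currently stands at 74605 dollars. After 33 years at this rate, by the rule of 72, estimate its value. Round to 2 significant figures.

It doubles every 72/7.2 ≈ 10.00 years, so 33 years is 3.30 doublings.
2^3.30 ≈ 9.85; 74605 × 9.85 ≈ 730000 dollars.

about 730000 dollars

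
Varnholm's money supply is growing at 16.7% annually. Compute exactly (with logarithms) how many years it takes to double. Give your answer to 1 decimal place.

4.5 years

t = ln(2) / ln(1 + 0.167) = 0.6931 / 0.154436 ≈ 4.49.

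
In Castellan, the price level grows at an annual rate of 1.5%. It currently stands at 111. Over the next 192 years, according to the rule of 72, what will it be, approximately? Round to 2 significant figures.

It doubles every 72/1.5 ≈ 48.00 years, so 192 years is 4.00 doublings.
2^4.00 ≈ 16.00; 111 × 16.00 ≈ 1800.

about 1800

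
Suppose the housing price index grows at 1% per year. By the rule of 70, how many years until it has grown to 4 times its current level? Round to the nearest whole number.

At 1% it doubles every 70/1 ≈ 70.00 years.
4× is 2 doublings, so 2 × 70.00 ≈ 140 years.

around 140 years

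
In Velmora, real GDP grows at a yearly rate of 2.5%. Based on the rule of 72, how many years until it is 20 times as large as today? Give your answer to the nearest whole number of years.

One doubling takes 72/2.5 = 28.80 years.
Reaching 20× takes log₂(20) ≈ 4.32 doublings.
4.32 × 28.80 ≈ 124 years.

around 124 years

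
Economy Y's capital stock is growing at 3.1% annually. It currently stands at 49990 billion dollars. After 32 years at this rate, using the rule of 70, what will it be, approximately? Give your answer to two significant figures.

approximately 130000 billion dollars

It doubles every 70/3.1 ≈ 22.58 years, so 32 years is 1.42 doublings.
2^1.42 ≈ 2.68; 49990 × 2.68 ≈ 130000 billion dollars.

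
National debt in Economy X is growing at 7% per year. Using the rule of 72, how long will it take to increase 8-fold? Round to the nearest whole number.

about 31 years

At 7% it doubles every 72/7 ≈ 10.29 years.
Getting to 8× needs 3 doublings: 3 × 10.29 ≈ 31 years.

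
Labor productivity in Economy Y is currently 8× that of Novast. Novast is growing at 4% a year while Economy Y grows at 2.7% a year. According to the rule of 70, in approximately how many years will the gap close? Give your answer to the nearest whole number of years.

Novast gains on Economy Y at 4% − 2.7% = 1.3 points a year.
At that relative rate the gap halves every 70/1.3 ≈ 53.85 years.
An 8× gap closes after 3 halvings: 3 × 53.85 ≈ 162 years.

about 162 years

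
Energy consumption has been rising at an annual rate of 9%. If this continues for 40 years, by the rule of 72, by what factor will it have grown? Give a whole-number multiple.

72/9 ≈ 8.00 years per doubling.
40 years fits 5 doublings: 2^5 = 32.

around 32 times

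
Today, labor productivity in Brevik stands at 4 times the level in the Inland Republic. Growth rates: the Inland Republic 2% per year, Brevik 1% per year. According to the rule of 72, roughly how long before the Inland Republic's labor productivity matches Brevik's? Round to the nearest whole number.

around 144 years

What matters is the difference: 1 pp.
Rule of 72 on the gap: the ratio halves every 72/1 ≈ 72.00 years.
A 4 times gap closes after 2 halvings: 2 × 72.00 ≈ 144 years.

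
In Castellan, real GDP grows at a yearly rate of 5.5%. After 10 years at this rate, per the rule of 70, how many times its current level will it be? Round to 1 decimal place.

Doubling time ≈ 70/5.5 = 12.73 years.
10 years / 12.73 ≈ 0.79 doublings → factor 2^0.79 ≈ 1.7.

≈ 1.7 times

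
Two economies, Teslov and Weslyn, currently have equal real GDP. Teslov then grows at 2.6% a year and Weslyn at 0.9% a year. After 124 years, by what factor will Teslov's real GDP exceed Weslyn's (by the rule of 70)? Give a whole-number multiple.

Only the 1.7-point difference matters.
70/1.7 ≈ 41.18 years per doubling of the ratio; 124 years gives 3.01 doublings, so ≈ 8×.

≈ 8 times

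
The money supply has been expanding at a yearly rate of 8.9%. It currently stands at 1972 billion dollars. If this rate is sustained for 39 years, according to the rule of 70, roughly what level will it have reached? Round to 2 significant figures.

≈ 61000 billion dollars

Doubling time ≈ 70/8.9 = 7.87 years.
39 years is 39/7.87 ≈ 4.96 doublings, a factor of 2^4.96 ≈ 31.12.
1972 × 31.12 ≈ 61000 billion dollars.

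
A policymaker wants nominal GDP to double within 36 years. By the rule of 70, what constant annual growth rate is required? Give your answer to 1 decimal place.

70 / 36 ≈ 1.94, so about 1.9% a year.

approximately 1.9% a year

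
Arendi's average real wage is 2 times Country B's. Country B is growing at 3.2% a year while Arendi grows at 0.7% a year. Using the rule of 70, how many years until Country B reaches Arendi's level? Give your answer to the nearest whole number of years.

roughly 28 years

The growth-rate gap is 3.2% − 0.7% = 2.5 percentage points.
So the ratio between them halves every 70/2.5 ≈ 28.00 years.
A 2 times gap closes after 1 halving: 1 × 28.00 ≈ 28 years.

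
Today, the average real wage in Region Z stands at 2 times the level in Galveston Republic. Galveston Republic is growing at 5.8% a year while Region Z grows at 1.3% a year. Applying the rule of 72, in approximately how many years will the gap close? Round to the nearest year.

about 16 years

What matters is the difference: 4.5 pp.
Rule of 72 on the gap: the ratio halves every 72/4.5 ≈ 16.00 years.
A 2 times gap closes after 1 halving: 1 × 16.00 ≈ 16 years.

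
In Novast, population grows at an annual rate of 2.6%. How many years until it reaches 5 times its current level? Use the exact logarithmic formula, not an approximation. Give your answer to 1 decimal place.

t = ln(5) / ln(1 + 0.026) = 1.6094 / 0.025668 ≈ 62.70.

62.7 years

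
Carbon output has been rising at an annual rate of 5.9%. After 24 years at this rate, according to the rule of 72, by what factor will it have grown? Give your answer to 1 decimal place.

Doubles every ≈ 12.20 years (72/5.9).
24 years is 1.97 doublings; 2^1.97 ≈ 3.9×.

≈ 3.9 times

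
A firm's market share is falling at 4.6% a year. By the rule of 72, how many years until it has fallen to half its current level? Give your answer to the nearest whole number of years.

The rule works in reverse for decay: 72/4.6 ≈ 15.65 years to halve.

roughly 16 years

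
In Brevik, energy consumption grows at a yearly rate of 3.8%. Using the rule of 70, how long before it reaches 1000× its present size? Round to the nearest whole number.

Doubling time ≈ 70/3.8 = 18.42 years.
1000× is log₂ 1000 ≈ 9.97 doublings, so ≈ 9.97 × 18.42 = 184 years.

about 184 years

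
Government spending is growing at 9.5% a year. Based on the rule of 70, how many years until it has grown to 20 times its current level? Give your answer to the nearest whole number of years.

32 years

One doubling takes 70/9.5 = 7.37 years.
Reaching 20× takes log₂(20) ≈ 4.32 doublings.
4.32 × 7.37 ≈ 32 years.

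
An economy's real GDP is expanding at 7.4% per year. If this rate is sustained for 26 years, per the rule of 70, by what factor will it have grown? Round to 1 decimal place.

approximately 6.7 times

Doubles every ≈ 9.46 years (70/7.4).
26 years is 2.75 doublings; 2^2.75 ≈ 6.7×.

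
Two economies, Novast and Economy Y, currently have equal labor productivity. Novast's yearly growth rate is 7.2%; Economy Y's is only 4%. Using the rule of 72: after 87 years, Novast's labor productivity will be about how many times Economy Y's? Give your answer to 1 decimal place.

Only the 3.2-point difference matters.
72/3.2 ≈ 22.50 years per doubling of the ratio; 87 years gives 3.87 doublings, so ≈ 14.6×.

≈ 14.6 times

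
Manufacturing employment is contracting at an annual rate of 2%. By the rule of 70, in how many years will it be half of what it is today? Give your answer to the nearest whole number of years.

approximately 35 years

Halving time ≈ 70 / 2 = 35.00 → 35 years.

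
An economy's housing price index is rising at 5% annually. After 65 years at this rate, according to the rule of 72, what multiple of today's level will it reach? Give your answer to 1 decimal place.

Doubles every ≈ 14.40 years (72/5).
65 years is 4.51 doublings; 2^4.51 ≈ 22.8×.

approximately 22.8 times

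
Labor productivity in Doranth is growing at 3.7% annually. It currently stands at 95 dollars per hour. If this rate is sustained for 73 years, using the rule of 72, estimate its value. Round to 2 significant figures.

1300 dollars per hour

It doubles every 72/3.7 ≈ 19.46 years, so 73 years is 3.75 doublings.
2^3.75 ≈ 13.45; 95 × 13.45 ≈ 1300 dollars per hour.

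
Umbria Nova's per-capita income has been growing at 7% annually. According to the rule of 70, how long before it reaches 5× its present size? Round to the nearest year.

roughly 23 years

Doubling time ≈ 70/7 = 10.00 years.
Reaching 5× takes log₂(5) ≈ 2.32 doublings.
2.32 × 10.00 ≈ 23 years.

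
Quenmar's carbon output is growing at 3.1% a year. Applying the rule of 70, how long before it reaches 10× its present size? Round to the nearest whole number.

≈ 75 years

One doubling takes 70/3.1 = 22.58 years.
Reaching 10× takes log₂(10) ≈ 3.32 doublings.
3.32 × 22.58 ≈ 75 years.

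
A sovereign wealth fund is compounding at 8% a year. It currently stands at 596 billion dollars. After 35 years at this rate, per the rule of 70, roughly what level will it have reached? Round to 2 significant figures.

around 9500 billion dollars

It doubles every 70/8 ≈ 8.75 years, so 35 years is 4.00 doublings.
2^4.00 ≈ 16.00; 596 × 16.00 ≈ 9500 billion dollars.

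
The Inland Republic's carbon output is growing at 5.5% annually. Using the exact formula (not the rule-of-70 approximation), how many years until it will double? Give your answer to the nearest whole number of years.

t = ln(2) / ln(1 + 0.055) = 0.6931 / 0.053541 ≈ 12.95.
≈ 13 years.

13 years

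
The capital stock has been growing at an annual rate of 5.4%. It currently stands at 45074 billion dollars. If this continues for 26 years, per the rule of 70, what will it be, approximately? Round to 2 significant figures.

180000 billion dollars

Doubling time ≈ 70/5.4 = 12.96 years.
26 years is 26/12.96 ≈ 2.01 doublings, a factor of 2^2.01 ≈ 4.03.
45074 × 4.03 ≈ 180000 billion dollars.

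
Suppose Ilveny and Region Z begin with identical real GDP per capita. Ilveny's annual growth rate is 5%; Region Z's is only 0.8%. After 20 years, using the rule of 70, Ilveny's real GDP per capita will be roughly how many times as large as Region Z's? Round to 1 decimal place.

approximately 2.3 times

Rate gap = 5% − 0.8% = 4.2 points.
The ratio doubles every 70/4.2 ≈ 16.67 years.
20/16.67 ≈ 1.20 doublings → ratio ≈ 2^1.20 ≈ 2.3.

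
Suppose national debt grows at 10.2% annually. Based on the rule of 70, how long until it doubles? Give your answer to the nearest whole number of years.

70/10.2 ≈ 6.86, so it doubles roughly every 7 years.

≈ 7 years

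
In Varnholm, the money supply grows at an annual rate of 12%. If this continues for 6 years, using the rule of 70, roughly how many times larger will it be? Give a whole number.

around 2 times

At 12% one doubling takes ≈ 5.83 years; 6 years is 1 of them, so ×2.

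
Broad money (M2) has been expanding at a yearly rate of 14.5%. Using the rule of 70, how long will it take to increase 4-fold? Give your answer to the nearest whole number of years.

around 10 years

At 14.5% it doubles every 70/14.5 ≈ 4.83 years.
4× is 2 doublings, so 2 × 4.83 ≈ 10 years.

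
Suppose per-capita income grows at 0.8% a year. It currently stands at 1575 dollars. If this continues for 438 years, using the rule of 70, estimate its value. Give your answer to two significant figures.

Doubling time ≈ 70/0.8 = 87.50 years.
438 years is 438/87.50 ≈ 5.01 doublings, a factor of 2^5.01 ≈ 32.22.
1575 × 32.22 ≈ 51000 dollars.

approximately 51000 dollars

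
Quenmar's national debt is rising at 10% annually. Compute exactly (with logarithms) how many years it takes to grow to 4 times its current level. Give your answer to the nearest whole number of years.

15 years

t = ln(4) / ln(1 + 0.1) = 1.3863 / 0.095310 ≈ 14.55.
≈ 15 years.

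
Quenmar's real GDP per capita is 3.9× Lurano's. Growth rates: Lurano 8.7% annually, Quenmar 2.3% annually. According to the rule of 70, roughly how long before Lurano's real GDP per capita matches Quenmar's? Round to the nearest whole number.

The growth-rate gap is 8.7% − 2.3% = 6.4 percentage points.
So the ratio between them halves every 70/6.4 ≈ 10.94 years.
A 3.9× gap takes log₂(3.9) ≈ 1.96 halvings to close: 1.96 × 10.94 ≈ 21 years.

around 21 years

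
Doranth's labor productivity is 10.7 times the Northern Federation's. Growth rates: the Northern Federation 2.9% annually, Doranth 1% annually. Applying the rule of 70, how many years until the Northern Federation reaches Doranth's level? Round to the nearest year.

roughly 126 years

the Northern Federation gains on Doranth at 2.9% − 1% = 1.9 points a year.
At that relative rate the gap halves every 70/1.9 ≈ 36.84 years.
A 10.7 times gap takes log₂(10.7) ≈ 3.42 halvings to close: 3.42 × 36.84 ≈ 126 years.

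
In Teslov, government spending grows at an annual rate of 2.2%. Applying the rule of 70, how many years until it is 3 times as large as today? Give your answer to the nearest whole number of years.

50 years

One doubling takes 70/2.2 = 31.82 years.
Reaching 3× takes log₂(3) ≈ 1.58 doublings.
1.58 × 31.82 ≈ 50 years.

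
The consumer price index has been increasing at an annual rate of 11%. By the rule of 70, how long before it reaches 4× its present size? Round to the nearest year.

≈ 13 years

At 11% it doubles every 70/11 ≈ 6.36 years.
4 = 2^2, so 2 doublings → 13 years.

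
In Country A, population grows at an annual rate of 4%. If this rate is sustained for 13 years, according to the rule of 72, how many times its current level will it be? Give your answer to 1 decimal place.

about 1.6 times

Doubling time ≈ 72/4 = 18.00 years.
13 years / 18.00 ≈ 0.72 doublings → factor 2^0.72 ≈ 1.6.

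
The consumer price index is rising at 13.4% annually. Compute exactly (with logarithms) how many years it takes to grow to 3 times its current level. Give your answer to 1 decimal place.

8.7 years

t = ln(3) / ln(1 + 0.134) = 1.0986 / 0.125751 ≈ 8.74.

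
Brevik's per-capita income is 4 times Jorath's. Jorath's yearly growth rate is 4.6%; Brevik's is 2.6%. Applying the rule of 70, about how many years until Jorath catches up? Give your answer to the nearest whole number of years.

What matters is the difference: 2 pp.
Rule of 70 on the gap: the ratio halves every 70/2 ≈ 35.00 years.
A 4 times gap closes after 2 halvings: 2 × 35.00 ≈ 70 years.

≈ 70 years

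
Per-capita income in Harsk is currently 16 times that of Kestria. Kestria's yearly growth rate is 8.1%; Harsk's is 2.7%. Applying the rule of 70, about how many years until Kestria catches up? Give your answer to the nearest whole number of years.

approximately 52 years

What matters is the difference: 5.4 pp.
Rule of 70 on the gap: the ratio halves every 70/5.4 ≈ 12.96 years.
A 16 times gap closes after 4 halvings: 4 × 12.96 ≈ 52 years.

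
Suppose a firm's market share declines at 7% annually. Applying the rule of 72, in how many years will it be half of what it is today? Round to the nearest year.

Falling at 7%, it halves about every 72/7 = 10.29 years.

roughly 10 years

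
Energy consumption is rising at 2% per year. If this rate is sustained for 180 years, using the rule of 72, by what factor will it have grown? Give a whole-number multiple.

Doubling time ≈ 72/2 = 36.00 years.
180/36.00 ≈ 5 doublings, so about 2^5 = 32×.

32 times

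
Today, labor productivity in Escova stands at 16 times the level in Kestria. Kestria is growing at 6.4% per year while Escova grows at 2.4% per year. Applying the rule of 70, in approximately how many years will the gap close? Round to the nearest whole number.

approximately 70 years

What matters is the difference: 4 pp.
Rule of 70 on the gap: the ratio halves every 70/4 ≈ 17.50 years.
A 16 times gap closes after 4 halvings: 4 × 17.50 ≈ 70 years.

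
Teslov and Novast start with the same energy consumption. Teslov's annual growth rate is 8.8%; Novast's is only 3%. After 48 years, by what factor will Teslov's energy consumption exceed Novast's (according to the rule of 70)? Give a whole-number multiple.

Rate gap = 8.8% − 3% = 5.8 points.
The ratio doubles every 70/5.8 ≈ 12.07 years.
48/12.07 ≈ 3.98 doublings → ratio ≈ 2^3.98 ≈ 16.

about 16 times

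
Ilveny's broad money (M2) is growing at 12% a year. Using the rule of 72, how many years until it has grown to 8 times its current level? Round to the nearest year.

At 12% it doubles every 72/12 ≈ 6.00 years.
Getting to 8× needs 3 doublings: 3 × 6.00 ≈ 18 years.

18 years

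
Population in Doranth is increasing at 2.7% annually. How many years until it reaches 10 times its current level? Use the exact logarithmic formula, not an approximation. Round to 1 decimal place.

86.4 years

t = ln(10) / ln(1 + 0.027) = 2.3026 / 0.026642 ≈ 86.43.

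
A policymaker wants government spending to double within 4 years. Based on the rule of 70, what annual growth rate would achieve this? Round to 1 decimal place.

around 17.5%

70 / 4 ≈ 17.50, so about 17.5% annually.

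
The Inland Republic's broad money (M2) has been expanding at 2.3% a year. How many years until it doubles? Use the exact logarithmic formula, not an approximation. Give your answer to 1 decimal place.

t = ln(2) / ln(1 + 0.023) = 0.6931 / 0.022739 ≈ 30.48.

30.5 years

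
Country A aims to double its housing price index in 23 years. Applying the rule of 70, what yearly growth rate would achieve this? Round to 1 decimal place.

70 / 23 ≈ 3.04, so about 3.0% per year.

roughly 3.0%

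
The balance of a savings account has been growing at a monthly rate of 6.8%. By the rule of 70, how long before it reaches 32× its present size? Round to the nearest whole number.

One doubling takes 70/6.8 = 10.29 months.
Getting to 32× needs 5 doublings: 5 × 10.29 ≈ 51 months.

roughly 51 months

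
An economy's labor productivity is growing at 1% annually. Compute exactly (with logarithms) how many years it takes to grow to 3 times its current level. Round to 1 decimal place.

t = ln(3) / ln(1 + 0.01) = 1.0986 / 0.009950 ≈ 110.41.

110.4 years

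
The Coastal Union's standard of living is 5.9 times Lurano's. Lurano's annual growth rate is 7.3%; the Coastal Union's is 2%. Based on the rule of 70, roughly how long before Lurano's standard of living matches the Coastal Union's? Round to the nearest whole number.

The growth-rate gap is 7.3% − 2% = 5.3 percentage points.
So the ratio between them halves every 70/5.3 ≈ 13.21 years.
A 5.9 times gap takes log₂(5.9) ≈ 2.56 halvings to close: 2.56 × 13.21 ≈ 34 years.

34 years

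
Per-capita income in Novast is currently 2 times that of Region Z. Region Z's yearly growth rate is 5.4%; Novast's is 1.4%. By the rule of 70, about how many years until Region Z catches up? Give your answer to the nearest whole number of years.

What matters is the difference: 4 pp.
Rule of 70 on the gap: the ratio halves every 70/4 ≈ 17.50 years.
A 2 times gap closes after 1 halving: 1 × 17.50 ≈ 18 years.

about 18 years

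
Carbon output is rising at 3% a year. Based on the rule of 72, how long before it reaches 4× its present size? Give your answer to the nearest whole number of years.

roughly 48 years

Doubling time ≈ 72/3 = 24.00 years.
Getting to 4× needs 2 doublings: 2 × 24.00 ≈ 48 years.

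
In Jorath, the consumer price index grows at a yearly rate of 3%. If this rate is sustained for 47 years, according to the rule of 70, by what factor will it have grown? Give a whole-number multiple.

Doubling time ≈ 70/3 = 23.33 years.
47/23.33 ≈ 2 doublings, so about 2^2 = 4×.

4 times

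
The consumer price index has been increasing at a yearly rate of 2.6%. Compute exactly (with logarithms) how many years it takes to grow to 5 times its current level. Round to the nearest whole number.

63 years

t = ln(5) / ln(1 + 0.026) = 1.6094 / 0.025668 ≈ 62.70.
≈ 63 years.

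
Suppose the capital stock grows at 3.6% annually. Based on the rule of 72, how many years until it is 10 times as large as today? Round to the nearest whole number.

around 66 years

At 3.6% it doubles every 72/3.6 ≈ 20.00 years.
10× is log₂ 10 ≈ 3.32 doublings, so ≈ 3.32 × 20.00 = 66 years.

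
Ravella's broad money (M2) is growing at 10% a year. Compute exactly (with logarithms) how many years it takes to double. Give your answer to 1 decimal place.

7.3 years

t = ln(2) / ln(1 + 0.1) = 0.6931 / 0.095310 ≈ 7.27.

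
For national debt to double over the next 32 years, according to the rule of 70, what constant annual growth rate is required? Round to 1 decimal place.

≈ 2.2%

70 / 32 ≈ 2.19, so about 2.2% annually.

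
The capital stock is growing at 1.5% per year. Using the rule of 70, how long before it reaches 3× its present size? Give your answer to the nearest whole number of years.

One doubling takes 70/1.5 = 46.67 years.
3× is log₂ 3 ≈ 1.58 doublings, so ≈ 1.58 × 46.67 = 74 years.

≈ 74 years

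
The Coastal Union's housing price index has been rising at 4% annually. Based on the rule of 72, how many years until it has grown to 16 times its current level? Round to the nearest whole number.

around 72 years

Doubling time ≈ 72/4 = 18.00 years.
16× is 4 doublings, so 4 × 18.00 ≈ 72 years.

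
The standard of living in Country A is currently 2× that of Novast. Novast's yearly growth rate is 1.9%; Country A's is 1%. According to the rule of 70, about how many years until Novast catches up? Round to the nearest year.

approximately 78 years

Novast gains on Country A at 1.9% − 1% = 0.9 points a year.
At that relative rate the gap halves every 70/0.9 ≈ 77.78 years.
A 2× gap closes after 1 halving: 1 × 77.78 ≈ 78 years.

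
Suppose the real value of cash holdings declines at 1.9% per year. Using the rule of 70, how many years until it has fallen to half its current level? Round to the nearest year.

about 37 years

The rule works in reverse for decay: 70/1.9 ≈ 36.84 years to halve.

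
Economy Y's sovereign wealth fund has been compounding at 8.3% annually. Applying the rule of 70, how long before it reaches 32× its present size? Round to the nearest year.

At 8.3% it doubles every 70/8.3 ≈ 8.43 years.
Getting to 32× needs 5 doublings: 5 × 8.43 ≈ 42 years.

approximately 42 years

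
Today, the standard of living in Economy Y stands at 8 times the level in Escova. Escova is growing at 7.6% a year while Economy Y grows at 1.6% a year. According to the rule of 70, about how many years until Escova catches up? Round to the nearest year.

35 years

What matters is the difference: 6 pp.
Rule of 70 on the gap: the ratio halves every 70/6 ≈ 11.67 years.
An 8 times gap closes after 3 halvings: 3 × 11.67 ≈ 35 years.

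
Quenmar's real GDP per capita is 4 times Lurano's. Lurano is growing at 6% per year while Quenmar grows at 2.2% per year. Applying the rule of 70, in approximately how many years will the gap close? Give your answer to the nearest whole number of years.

roughly 37 years

What matters is the difference: 3.8 pp.
Rule of 70 on the gap: the ratio halves every 70/3.8 ≈ 18.42 years.
A 4 times gap closes after 2 halvings: 2 × 18.42 ≈ 37 years.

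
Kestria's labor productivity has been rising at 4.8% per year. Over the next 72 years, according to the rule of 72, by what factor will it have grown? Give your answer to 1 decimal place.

Doubles every ≈ 15.00 years (72/4.8).
72 years is 4.80 doublings; 2^4.80 ≈ 27.9×.

approximately 27.9 times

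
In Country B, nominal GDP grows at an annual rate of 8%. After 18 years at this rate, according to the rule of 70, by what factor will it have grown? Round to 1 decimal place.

≈ 4.2 times

Doubling time ≈ 70/8 = 8.75 years.
18 years / 8.75 ≈ 2.06 doublings → factor 2^2.06 ≈ 4.2.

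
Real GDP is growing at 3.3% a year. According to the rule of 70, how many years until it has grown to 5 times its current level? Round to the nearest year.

Doubling time ≈ 70/3.3 = 21.21 years.
Reaching 5× takes log₂(5) ≈ 2.32 doublings.
2.32 × 21.21 ≈ 49 years.

49 years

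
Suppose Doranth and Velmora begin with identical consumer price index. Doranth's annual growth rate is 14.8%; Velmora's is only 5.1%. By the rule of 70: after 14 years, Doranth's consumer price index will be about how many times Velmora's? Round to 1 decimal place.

Rate gap = 14.8% − 5.1% = 9.7 points.
The ratio doubles every 70/9.7 ≈ 7.22 years.
14/7.22 ≈ 1.94 doublings → ratio ≈ 2^1.94 ≈ 3.8.

3.8 times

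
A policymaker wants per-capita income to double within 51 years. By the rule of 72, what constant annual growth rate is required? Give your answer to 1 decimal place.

72 / 51 ≈ 1.41, so about 1.4% annually.

around 1.4%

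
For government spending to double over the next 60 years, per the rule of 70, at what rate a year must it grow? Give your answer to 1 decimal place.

about 1.2%

70 / 60 ≈ 1.17, so about 1.2% a year.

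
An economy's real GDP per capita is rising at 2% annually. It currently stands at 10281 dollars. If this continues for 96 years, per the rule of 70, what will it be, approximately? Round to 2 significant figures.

≈ 69000 dollars

It doubles every 70/2 ≈ 35.00 years, so 96 years is 2.74 doublings.
2^2.74 ≈ 6.68; 10281 × 6.68 ≈ 69000 dollars.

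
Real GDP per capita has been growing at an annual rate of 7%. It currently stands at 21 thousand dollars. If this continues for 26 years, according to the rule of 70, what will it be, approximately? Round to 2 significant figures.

It doubles every 70/7 ≈ 10.00 years, so 26 years is 2.60 doublings.
2^2.60 ≈ 6.06; 21 × 6.06 ≈ 130 thousand dollars.

≈ 130 thousand dollars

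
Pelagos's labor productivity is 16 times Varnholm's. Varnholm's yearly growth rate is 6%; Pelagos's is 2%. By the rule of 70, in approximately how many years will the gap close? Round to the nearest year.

The growth-rate gap is 6% − 2% = 4 percentage points.
So the ratio between them halves every 70/4 ≈ 17.50 years.
A 16 times gap closes after 4 halvings: 4 × 17.50 ≈ 70 years.

70 years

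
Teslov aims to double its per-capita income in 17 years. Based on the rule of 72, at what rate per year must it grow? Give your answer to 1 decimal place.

around 4.2%

72 / 17 ≈ 4.24, so about 4.2% per year.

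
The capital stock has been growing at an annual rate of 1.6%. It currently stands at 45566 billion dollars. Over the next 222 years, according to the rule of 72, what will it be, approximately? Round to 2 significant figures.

roughly 1400000 billion dollars

It doubles every 72/1.6 ≈ 45.00 years, so 222 years is 4.93 doublings.
2^4.93 ≈ 30.48; 45566 × 30.48 ≈ 1400000 billion dollars.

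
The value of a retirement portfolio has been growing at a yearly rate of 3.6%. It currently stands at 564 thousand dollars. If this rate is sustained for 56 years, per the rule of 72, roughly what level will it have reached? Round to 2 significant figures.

Doubling time ≈ 72/3.6 = 20.00 years.
56 years is 56/20.00 ≈ 2.80 doublings, a factor of 2^2.80 ≈ 6.96.
564 × 6.96 ≈ 3900 thousand dollars.

around 3900 thousand dollars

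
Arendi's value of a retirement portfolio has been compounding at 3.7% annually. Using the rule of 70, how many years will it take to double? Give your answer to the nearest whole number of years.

70/3.7 ≈ 18.92, so it doubles roughly every 19 years.

≈ 19 years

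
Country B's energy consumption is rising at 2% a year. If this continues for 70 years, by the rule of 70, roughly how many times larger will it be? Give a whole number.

Doubling time ≈ 70/2 = 35.00 years.
70/35.00 ≈ 2 doublings, so about 2^2 = 4×.

approximately 4 times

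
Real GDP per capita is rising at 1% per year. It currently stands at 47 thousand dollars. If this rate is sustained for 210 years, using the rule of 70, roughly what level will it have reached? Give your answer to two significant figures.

roughly 380 thousand dollars

Doubling time ≈ 70/1 = 70.00 years.
210 years is 210/70.00 ≈ 3.00 doublings, a factor of 2^3.00 ≈ 8.00.
47 × 8.00 ≈ 380 thousand dollars.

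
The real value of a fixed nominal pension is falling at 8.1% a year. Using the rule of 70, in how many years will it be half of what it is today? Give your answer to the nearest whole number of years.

Halving time ≈ 70 / 8.1 = 8.64 → 9 years.

≈ 9 years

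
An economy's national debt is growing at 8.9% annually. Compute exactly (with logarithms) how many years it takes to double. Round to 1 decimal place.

8.1 years

t = ln(2) / ln(1 + 0.089) = 0.6931 / 0.085260 ≈ 8.13.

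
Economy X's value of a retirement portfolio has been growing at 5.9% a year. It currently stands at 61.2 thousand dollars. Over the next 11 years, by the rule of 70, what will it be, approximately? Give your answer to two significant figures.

Doubling time ≈ 70/5.9 = 11.86 years.
11 years is 11/11.86 ≈ 0.93 doublings, a factor of 2^0.93 ≈ 1.91.
61.2 × 1.91 ≈ 120 thousand dollars.

approximately 120 thousand dollars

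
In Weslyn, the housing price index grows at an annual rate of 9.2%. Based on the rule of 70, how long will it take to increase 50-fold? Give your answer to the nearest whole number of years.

At 9.2% it doubles every 70/9.2 ≈ 7.61 years.
50× is log₂ 50 ≈ 5.64 doublings, so ≈ 5.64 × 7.61 = 43 years.

approximately 43 years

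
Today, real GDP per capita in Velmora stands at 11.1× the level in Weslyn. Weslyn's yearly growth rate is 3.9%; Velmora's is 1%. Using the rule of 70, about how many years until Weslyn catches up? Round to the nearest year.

Weslyn gains on Velmora at 3.9% − 1% = 2.9 points a year.
At that relative rate the gap halves every 70/2.9 ≈ 24.14 years.
An 11.1× gap takes log₂(11.1) ≈ 3.47 halvings to close: 3.47 × 24.14 ≈ 84 years.

around 84 years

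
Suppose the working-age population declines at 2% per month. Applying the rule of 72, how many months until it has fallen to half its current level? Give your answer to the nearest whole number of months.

Halving time ≈ 72 / 2 = 36.00 → 36 months.

around 36 months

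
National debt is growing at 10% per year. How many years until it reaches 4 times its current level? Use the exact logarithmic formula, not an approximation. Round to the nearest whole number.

15 years

t = ln(4) / ln(1 + 0.1) = 1.3863 / 0.095310 ≈ 14.55.
≈ 15 years.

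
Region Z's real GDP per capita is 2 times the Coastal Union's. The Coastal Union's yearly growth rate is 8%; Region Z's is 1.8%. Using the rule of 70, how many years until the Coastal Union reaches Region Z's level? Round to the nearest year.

The growth-rate gap is 8% − 1.8% = 6.2 percentage points.
So the ratio between them halves every 70/6.2 ≈ 11.29 years.
A 2 times gap closes after 1 halving: 1 × 11.29 ≈ 11 years.

about 11 years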